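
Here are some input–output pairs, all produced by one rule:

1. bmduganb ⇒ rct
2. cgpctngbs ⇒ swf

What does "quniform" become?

gkd

In each case the input is transformed by: shift every letter 10 places backward in the alphabet (wrapping around), then keep only the first 3 characters.
For "quniform", step one produces "gkdyvehc"; step two turns that into "gkd".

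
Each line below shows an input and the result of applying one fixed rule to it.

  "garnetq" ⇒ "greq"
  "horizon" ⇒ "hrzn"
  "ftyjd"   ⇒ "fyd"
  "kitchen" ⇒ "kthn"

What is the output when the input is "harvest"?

hret

Rule — keep every other character starting from the first (positions 1st, 3rd, 5th, ...).
So "harvest" becomes "hret".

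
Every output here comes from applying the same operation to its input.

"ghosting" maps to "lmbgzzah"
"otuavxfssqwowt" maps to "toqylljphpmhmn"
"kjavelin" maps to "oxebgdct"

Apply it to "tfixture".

qmnkxmyb

Looking at the pairs, the operation is to move the first 3 characters to the end (rotate left by 3), then shift every letter 7 places backward in the alphabet (wrapping around).
"tfixture" → "xturetfi" → "qmnkxmyb".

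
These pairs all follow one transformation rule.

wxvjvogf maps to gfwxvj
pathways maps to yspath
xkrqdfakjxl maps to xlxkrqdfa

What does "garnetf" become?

tfgar

Rule — move the last 2 characters to the front (rotate right by 2), then delete the last 2 characters.
On "garnetf": the first step gives "tfgarne", and the second then gives "tfgar".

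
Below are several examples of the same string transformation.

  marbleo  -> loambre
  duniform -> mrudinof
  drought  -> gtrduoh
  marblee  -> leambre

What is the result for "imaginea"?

The rule is to swap each adjacent pair of characters (1↔2, 3↔4, ...), then move the last 2 characters to the front (rotate right by 2).
"imaginea" → "miganiae" → "aemigani".

aemigani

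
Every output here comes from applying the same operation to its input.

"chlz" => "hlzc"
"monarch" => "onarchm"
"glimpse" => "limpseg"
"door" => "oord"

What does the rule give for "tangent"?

Looking at the pairs, the operation is to move the first character to the end.
Applying that to "tangent" gives "angentt".

angentt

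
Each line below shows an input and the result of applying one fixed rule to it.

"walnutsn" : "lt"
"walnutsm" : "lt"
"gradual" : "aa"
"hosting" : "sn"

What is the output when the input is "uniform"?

Looking at the pairs, the operation is to keep one character in every 3, starting at position 3 (positions 3rd, 6th, 9th, ...).
Applying that to "uniform" gives "ir".

ir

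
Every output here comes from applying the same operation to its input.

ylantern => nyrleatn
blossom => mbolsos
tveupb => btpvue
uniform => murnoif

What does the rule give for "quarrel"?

lqeurar

The transformation: reverse the string, then take characters alternately from the front and the back (1st, last, 2nd, 2nd-last, ...).
Working it through for "quarrel": intermediate "lerrauq", final "lqeurar".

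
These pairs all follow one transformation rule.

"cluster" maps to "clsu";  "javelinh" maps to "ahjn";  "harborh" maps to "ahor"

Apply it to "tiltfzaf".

aflt

Rule — sort the characters into alphabetical order, then keep every other character starting from the first (positions 1st, 3rd, 5th, ...).
So "tiltfzaf" becomes "aflt".
(Check on "javelinh": → "aehijlnv" → "ahjn" ✓)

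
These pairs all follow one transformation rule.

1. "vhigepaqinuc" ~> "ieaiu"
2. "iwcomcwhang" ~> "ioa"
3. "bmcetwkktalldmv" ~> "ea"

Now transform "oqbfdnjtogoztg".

ooo

In each case the input is transformed by: keep only the vowels.
Doing the same to "oqbfdnjtogoztg": "ooo".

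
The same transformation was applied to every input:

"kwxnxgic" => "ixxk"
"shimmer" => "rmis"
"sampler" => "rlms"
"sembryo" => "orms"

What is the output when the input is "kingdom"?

Each output is the input with this applied: keep every other character starting from the first (positions 1st, 3rd, 5th, ...), then reverse the string.
"kingdom" → "kndm" → "mdnk".

mdnk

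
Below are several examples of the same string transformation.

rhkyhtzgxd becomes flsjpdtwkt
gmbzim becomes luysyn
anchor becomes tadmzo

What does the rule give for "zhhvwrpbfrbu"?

bnrdngltthid

The rule is to shift every letter 12 places forward in the alphabet (wrapping around), then swap the front and back halves of the string.
Applying both steps to "zhhvwrpbfrbu": "ltthidbnrdng", then "bnrdngltthid".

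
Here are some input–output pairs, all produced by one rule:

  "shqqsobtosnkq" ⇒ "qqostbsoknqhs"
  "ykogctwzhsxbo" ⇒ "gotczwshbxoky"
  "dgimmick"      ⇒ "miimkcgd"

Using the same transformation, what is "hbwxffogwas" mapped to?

xwffgoawsbh

The pattern: swap each adjacent pair of characters (1↔2, 3↔4, ...), then move the first 2 characters to the end (rotate left by 2).
Applying both steps to "hbwxffogwas": "bhxwffgoaws", then "xwffgoawsbh".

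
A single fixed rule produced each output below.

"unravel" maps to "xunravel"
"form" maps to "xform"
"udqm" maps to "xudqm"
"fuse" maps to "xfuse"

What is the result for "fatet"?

xfatet

The pattern: prepend "x".
So "fatet" becomes "xfatet".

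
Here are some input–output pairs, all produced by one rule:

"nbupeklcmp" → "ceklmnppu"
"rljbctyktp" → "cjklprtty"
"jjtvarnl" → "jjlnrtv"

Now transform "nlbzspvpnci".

cilnnppsvz

Looking at the pairs, the operation is to sort the characters into alphabetical order, then delete the first character.
Starting from "nlbzspvpnci": after the first operation, "bcilnnppsvz"; after the second, "cilnnppsvz".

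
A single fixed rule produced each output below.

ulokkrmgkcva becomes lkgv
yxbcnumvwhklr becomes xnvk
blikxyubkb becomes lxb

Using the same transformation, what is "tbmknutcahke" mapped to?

bnck

Each output is the input with this applied: keep one character in every 3, starting at position 2 (positions 2nd, 5th, 8th, ...).
"tbmknutcahke" → "bnck".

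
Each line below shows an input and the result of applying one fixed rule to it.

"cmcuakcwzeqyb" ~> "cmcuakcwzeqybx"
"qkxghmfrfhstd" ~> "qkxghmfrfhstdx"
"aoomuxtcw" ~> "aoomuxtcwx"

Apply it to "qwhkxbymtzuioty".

qwhkxbymtzuiotyx

In each case the input is transformed by: append "x".
On "qwhkxbymtzuioty" that produces "qwhkxbymtzuiotyx".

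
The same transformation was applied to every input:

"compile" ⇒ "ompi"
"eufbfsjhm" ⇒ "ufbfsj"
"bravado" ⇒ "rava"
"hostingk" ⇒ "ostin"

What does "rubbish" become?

What's happening: move the first character to the end, then delete the last 3 characters.
Applying both steps to "rubbish": "ubbishr", then "ubbi".

ubbi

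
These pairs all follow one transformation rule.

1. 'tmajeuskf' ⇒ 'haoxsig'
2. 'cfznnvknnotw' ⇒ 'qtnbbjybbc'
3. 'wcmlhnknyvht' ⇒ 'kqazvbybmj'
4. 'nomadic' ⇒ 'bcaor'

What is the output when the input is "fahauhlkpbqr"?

Looking at the pairs, the operation is to shift every letter 12 places backward in the alphabet (wrapping around), then delete the last 2 characters.
On "fahauhlkpbqr": the first step gives "tovoivzydpef", and the second then gives "tovoivzydp".

tovoivzydp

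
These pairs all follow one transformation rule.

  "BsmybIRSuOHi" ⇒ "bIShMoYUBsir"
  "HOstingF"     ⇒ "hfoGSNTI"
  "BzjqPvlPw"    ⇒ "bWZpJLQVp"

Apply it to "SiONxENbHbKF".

sfIkoBnhXBen

The pattern: flip the case of every letter, then take characters alternately from the front and the back (1st, last, 2nd, 2nd-last, ...).
"SiONxENbHbKF" → "sIonXenBhBkf" → "sfIkoBnhXBen".
(Check on "BzjqPvlPw": → "bZJQpVLpW" → "bWZpJLQVp" ✓)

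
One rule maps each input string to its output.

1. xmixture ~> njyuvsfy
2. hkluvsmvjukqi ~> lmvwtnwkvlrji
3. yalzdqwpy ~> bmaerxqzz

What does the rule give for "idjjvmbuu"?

ekkwncvvj

The transformation: move the first character to the end, then shift every letter 1 place forward in the alphabet (wrapping around).
Applying both steps to "idjjvmbuu": "djjvmbuui", then "ekkwncvvj".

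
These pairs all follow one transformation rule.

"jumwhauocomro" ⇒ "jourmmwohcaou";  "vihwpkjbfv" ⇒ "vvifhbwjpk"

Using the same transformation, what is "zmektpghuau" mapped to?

The transformation: take characters alternately from the front and the back (1st, last, 2nd, 2nd-last, ...).
"zmektpghuau" → "zumaeukhtgp".

zumaeukhtgp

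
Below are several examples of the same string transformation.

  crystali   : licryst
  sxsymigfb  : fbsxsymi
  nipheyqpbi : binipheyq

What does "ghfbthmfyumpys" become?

ysghfbthmfyum

Each output is the input with this applied: move the last 3 characters to the front (rotate right by 3), then delete the first character.
Applying that to "ghfbthmfyumpys" gives "ysghfbthmfyum".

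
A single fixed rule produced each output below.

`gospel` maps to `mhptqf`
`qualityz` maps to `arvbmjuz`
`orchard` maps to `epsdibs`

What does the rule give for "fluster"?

sgmvtuf

The transformation: move the last character to the front, then shift every letter 1 place forward in the alphabet (wrapping around).
Working it through for "fluster": intermediate "rfluste", final "sgmvtuf".
(Check on "gospel": → "lgospe" → "mhptqf" ✓)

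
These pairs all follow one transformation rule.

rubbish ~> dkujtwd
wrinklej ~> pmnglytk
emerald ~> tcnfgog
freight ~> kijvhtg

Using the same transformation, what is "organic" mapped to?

cpkeqti

The pattern: shift every letter 2 places forward in the alphabet (wrapping around), then move the first 3 characters to the end (rotate left by 3).
Applying both steps to "organic": "qticpke", then "cpkeqti".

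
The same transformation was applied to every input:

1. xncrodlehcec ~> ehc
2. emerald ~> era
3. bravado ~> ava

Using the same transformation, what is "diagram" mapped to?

Looking at the pairs, the operation is to delete the last 2 characters, then keep only the last 3 characters.
So "diagram" becomes "agr".

agr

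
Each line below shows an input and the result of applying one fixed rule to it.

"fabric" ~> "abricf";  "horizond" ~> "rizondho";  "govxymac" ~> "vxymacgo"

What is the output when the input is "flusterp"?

Looking at the pairs, the operation is to move the last 2 characters to the front (rotate right by 2), then swap the front and back halves of the string.
On "flusterp" that produces "usterpfl".

usterpfl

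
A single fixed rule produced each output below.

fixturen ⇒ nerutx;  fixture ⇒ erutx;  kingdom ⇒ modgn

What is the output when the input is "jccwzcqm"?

Each output is the input with this applied: delete the first 2 characters, then reverse the string.
Applying both steps to "jccwzcqm": "cwzcqm", then "mqczwc".

mqczwc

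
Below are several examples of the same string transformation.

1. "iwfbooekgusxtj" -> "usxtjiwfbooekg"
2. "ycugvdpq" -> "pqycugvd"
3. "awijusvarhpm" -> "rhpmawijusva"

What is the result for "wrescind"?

The transformation: move the first 2 characters to the end (rotate left by 2), then swap the front and back halves of the string.
On "wrescind" that produces "ndwresci".

ndwresci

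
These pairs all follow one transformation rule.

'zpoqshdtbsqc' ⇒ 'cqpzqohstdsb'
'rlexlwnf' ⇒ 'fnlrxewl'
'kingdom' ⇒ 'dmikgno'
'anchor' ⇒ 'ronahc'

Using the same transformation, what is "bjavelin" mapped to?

nijbvale

The transformation: swap each adjacent pair of characters (1↔2, 3↔4, ...), then move the last 2 characters to the front (rotate right by 2).
Starting from "bjavelin": after the first operation, "jbvaleni"; after the second, "nijbvale".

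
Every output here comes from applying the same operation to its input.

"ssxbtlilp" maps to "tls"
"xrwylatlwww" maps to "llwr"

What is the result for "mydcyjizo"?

In each case the input is transformed by: keep one character in every 3, starting at position 2 (positions 2nd, 5th, 8th, ...), then move the first character to the end.
"mydcyjizo" → "yzy".
(Check on "ssxbtlilp": → "stl" → "tls" ✓)

yzy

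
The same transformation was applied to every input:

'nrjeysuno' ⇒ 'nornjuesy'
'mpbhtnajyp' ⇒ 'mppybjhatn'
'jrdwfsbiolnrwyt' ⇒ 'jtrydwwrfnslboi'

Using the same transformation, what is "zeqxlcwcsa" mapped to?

zaesqcxwlc

Looking at the pairs, the operation is to take characters alternately from the front and the back (1st, last, 2nd, 2nd-last, ...).
So "zeqxlcwcsa" becomes "zaesqcxwlc".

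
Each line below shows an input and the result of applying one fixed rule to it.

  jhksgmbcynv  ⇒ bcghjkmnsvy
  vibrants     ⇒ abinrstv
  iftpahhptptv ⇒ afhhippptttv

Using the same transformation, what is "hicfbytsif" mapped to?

Each output is the input with this applied: sort the characters into alphabetical order.
So "hicfbytsif" becomes "bcffhiisty".

bcffhiisty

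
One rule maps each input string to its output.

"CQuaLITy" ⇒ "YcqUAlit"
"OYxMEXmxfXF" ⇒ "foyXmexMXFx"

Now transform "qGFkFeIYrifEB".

Rule — flip the case of every letter, then move the last character to the front.
For "qGFkFeIYrifEB", step one produces "QgfKfEiyRIFeb"; step two turns that into "bQgfKfEiyRIFe".

bQgfKfEiyRIFe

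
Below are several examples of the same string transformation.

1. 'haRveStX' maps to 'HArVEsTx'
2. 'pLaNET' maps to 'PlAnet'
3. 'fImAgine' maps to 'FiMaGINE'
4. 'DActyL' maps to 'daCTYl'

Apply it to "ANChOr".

Each output is the input with this applied: flip the case of every letter.
"ANChOr" → "ancHoR".

ancHoR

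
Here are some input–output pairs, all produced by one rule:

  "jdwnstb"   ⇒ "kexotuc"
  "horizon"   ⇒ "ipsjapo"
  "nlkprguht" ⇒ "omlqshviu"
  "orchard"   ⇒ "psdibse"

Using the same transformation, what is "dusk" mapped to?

Rule — shift every letter 1 place forward in the alphabet (wrapping around).
So "dusk" becomes "evtl".

evtl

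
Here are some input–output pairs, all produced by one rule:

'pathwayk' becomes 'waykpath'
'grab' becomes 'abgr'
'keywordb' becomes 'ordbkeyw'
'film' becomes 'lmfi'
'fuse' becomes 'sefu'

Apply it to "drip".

ipdr

Each output is the input with this applied: swap the front and back halves of the string.
So "drip" becomes "ipdr".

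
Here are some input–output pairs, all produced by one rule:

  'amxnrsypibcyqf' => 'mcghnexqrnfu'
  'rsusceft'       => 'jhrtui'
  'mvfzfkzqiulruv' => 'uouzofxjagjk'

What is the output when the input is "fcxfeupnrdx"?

The pattern: delete the first 2 characters, then shift every letter 11 places backward in the alphabet (wrapping around).
Applying both steps to "fcxfeupnrdx": "xfeupnrdx", then "mutjecgsm".

mutjecgsm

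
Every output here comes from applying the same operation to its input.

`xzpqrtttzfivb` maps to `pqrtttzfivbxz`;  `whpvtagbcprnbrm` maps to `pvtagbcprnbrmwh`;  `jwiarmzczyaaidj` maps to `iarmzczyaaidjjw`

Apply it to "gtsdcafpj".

Rule — move the first 2 characters to the end (rotate left by 2).
Doing the same to "gtsdcafpj": "sdcafpjgt".

sdcafpjgt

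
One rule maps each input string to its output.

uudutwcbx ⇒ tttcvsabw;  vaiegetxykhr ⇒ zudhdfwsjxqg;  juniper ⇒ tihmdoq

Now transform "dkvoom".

jcnuln

In each case the input is transformed by: shift every letter 1 place backward in the alphabet (wrapping around), then swap each adjacent pair of characters (1↔2, 3↔4, ...).
"dkvoom" → "cjunnl" → "jcnuln".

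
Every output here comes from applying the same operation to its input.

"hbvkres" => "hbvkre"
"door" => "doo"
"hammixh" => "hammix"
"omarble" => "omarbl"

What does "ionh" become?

ion

In each case the input is transformed by: delete the last character.
So "ionh" becomes "ion".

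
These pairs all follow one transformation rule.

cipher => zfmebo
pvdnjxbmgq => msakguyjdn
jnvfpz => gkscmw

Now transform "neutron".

The transformation: shift every letter 3 places backward in the alphabet (wrapping around).
So "neutron" becomes "kbrqolk".

kbrqolk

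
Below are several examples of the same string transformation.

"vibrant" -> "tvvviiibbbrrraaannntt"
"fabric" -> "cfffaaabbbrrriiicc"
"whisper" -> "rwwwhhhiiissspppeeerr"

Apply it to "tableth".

The pattern: repeat every character 3 times, then move the last character to the front.
Applying both steps to "tableth": "tttaaabbbllleeettthhh", then "htttaaabbbllleeettthh".

htttaaabbbllleeettthh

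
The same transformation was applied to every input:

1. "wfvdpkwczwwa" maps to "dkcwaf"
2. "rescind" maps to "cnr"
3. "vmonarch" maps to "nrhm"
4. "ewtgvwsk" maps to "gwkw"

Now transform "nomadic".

ain

The rule is to move the first 2 characters to the end (rotate left by 2), then keep every other character starting from the second (positions 2nd, 4th, 6th, ...).
Applying both steps to "nomadic": "madicno", then "ain".
(Check on "vmonarch": → "onarchvm" → "nrhm" ✓)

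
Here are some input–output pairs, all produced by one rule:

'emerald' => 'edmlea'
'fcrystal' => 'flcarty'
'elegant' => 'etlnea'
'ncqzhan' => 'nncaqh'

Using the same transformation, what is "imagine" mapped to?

iemnai

What's happening: take characters alternately from the front and the back (1st, last, 2nd, 2nd-last, ...), then delete the last character.
For "imagine", step one produces "iemnaig"; step two turns that into "iemnai".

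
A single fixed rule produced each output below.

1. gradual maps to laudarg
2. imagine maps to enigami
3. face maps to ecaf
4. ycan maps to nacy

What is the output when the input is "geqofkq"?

qkfoqeg

What's happening: reverse the string.
"geqofkq" → "qkfoqeg".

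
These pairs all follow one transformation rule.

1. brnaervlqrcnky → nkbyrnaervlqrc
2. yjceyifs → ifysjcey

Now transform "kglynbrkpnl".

The pattern: swap the first and last characters, then move the last 3 characters to the front (rotate right by 3).
For "kglynbrkpnl", step one produces "lglynbrkpnk"; step two turns that into "pnklglynbrk".

pnklglynbrk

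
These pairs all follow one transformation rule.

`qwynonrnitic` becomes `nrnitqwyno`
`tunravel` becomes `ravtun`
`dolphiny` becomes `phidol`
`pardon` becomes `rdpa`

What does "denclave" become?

Looking at the pairs, the operation is to delete the last 2 characters, then swap the front and back halves of the string.
Doing the same to "denclave": "claden".

claden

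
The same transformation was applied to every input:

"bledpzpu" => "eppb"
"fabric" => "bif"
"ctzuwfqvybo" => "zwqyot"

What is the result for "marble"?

rlm

In each case the input is transformed by: move the first 2 characters to the end (rotate left by 2), then keep every other character starting from the first (positions 1st, 3rd, 5th, ...).
Starting from "marble": after the first operation, "rblema"; after the second, "rlm".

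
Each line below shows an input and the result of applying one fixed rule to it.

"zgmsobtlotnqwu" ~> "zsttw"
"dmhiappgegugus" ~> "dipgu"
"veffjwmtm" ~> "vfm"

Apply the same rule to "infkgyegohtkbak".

ikehb

The pattern: keep one character in every 3, starting at position 1 (positions 1st, 4th, 7th, ...).
Applying that to "infkgyegohtkbak" gives "ikehb".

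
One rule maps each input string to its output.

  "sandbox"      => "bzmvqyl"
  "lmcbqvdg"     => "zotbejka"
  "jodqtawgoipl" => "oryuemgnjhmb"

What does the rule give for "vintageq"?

What's happening: shift every letter 2 places backward in the alphabet (wrapping around), then move the first 3 characters to the end (rotate left by 3).
For "vintageq", step one produces "tglryeco"; step two turns that into "ryecotgl".

ryecotgl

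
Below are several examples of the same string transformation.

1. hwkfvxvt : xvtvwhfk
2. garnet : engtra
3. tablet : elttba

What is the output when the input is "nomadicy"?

idyconam

What's happening: swap the front and back halves of the string, then swap each adjacent pair of characters (1↔2, 3↔4, ...).
"nomadicy" → "dicynoma" → "idyconam".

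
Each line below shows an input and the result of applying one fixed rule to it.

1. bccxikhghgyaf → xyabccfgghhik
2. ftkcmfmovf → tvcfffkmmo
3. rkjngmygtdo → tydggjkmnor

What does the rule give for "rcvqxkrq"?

Looking at the pairs, the operation is to sort the characters into alphabetical order, then move the last 2 characters to the front (rotate right by 2).
"rcvqxkrq" → "ckqqrrvx" → "vxckqqrr".

vxckqqrr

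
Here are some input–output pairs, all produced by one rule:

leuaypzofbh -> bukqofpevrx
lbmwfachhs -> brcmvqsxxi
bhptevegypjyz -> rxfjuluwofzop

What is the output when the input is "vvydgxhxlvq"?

Each output is the input with this applied: shift every letter 10 places backward in the alphabet (wrapping around).
Doing the same to "vvydgxhxlvq": "llotwnxnblg".

llotwnxnblg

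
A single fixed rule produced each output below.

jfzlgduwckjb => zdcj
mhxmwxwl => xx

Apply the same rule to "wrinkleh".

Looking at the pairs, the operation is to swap the first and last characters, then keep one character in every 3, starting at position 3 (positions 3rd, 6th, 9th, ...).
For "wrinkleh", step one produces "hrinklew"; step two turns that into "il".

il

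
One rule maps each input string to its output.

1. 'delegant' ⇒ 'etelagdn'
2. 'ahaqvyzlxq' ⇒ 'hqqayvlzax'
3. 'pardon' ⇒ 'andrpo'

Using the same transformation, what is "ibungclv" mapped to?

The rule is to swap the first and last characters, then swap each adjacent pair of characters (1↔2, 3↔4, ...).
"ibungclv" → "bvnucgil".

bvnucgil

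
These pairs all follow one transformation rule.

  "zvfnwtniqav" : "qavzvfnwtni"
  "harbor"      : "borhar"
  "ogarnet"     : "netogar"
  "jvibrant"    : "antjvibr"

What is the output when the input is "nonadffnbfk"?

bfknonadffn

Each output is the input with this applied: move the last 3 characters to the front (rotate right by 3).
On "nonadffnbfk" that produces "bfknonadffn".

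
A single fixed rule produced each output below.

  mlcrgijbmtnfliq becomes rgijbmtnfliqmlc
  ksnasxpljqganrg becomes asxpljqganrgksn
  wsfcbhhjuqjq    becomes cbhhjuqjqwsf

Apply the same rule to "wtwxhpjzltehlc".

xhpjzltehlcwtw

The rule is to move the first 3 characters to the end (rotate left by 3).
For "wtwxhpjzltehlc" the result is "xhpjzltehlcwtw".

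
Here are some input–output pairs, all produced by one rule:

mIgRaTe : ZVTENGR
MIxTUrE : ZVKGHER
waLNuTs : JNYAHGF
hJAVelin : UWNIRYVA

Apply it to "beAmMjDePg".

ORNZZWQRCT

The rule is to shift every letter 13 places forward in the alphabet (wrapping around) — i.e. ROT13, then convert every letter to uppercase.
For "beAmMjDePg", step one produces "orNzZwQrCt"; step two turns that into "ORNZZWQRCT".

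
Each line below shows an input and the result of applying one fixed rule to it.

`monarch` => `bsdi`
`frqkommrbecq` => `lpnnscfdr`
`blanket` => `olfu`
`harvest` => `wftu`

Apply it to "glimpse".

The rule is to shift every letter 1 place forward in the alphabet (wrapping around), then delete the first 3 characters.
On "glimpse" that produces "nqtf".

nqtf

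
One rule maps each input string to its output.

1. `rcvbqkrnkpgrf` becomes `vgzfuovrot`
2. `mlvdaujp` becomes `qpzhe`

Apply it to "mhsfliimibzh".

qlwjpmmqm

What's happening: delete the last 3 characters, then shift every letter 4 places forward in the alphabet (wrapping around).
For "mhsfliimibzh", step one produces "mhsfliimi"; step two turns that into "qlwjpmmqm".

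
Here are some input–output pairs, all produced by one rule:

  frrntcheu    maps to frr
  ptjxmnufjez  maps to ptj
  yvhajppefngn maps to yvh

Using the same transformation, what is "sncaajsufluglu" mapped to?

Each output is the input with this applied: keep only the first 3 characters.
"sncaajsufluglu" → "snc".

snc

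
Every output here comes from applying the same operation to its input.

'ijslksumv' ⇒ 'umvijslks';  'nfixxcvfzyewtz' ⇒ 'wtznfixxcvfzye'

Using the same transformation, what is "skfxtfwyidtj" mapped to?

dtjskfxtfwyi

Rule — move the last 3 characters to the front (rotate right by 3).
For "skfxtfwyidtj" the result is "dtjskfxtfwyi".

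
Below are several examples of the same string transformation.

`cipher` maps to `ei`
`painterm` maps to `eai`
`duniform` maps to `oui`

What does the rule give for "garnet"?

In each case the input is transformed by: swap the front and back halves of the string, then keep only the vowels.
On "garnet": the first step gives "netgar", and the second then gives "ea".

ea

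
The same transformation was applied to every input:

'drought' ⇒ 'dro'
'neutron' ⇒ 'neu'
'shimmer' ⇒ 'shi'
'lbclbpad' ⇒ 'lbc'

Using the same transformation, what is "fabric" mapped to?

The pattern: keep only the first 3 characters.
Applying that to "fabric" gives "fab".

fab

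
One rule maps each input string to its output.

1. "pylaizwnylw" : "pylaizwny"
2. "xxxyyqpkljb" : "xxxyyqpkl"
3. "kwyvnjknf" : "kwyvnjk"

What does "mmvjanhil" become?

mmvjanh

Rule — delete the last 2 characters.
On "mmvjanhil" that produces "mmvjanh".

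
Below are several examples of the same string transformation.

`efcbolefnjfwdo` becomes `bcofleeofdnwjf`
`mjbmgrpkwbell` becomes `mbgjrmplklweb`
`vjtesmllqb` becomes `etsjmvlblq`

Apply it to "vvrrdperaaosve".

In each case the input is transformed by: move the first 3 characters to the end (rotate left by 3), then take characters alternately from the front and the back (1st, last, 2nd, 2nd-last, ...).
For "vvrrdperaaosve" the result is "rrdvpveervasao".
(Check on "vjtesmllqb": → "esmllqbvjt" → "etsjmvlblq" ✓)

rrdvpveervasao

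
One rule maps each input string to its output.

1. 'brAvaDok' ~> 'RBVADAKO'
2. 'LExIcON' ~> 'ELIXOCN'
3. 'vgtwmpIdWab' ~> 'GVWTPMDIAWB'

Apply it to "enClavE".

The pattern: swap each adjacent pair of characters (1↔2, 3↔4, ...), then convert every letter to uppercase.
Starting from "enClavE": after the first operation, "nelCvaE"; after the second, "NELCVAE".

NELCVAE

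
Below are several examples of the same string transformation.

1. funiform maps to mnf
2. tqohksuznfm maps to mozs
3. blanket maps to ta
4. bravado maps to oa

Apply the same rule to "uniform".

mi

The pattern: take characters alternately from the front and the back (1st, last, 2nd, 2nd-last, ...), then keep one character in every 3, starting at position 2 (positions 2nd, 5th, 8th, ...).
Applying both steps to "uniform": "umnriof", then "mi".
(Check on "tqohksuznfm": → "tmqfonhzkus" → "mozs" ✓)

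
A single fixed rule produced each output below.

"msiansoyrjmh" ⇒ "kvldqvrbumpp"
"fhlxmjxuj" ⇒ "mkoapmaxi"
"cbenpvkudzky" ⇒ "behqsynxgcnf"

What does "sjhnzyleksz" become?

The pattern: swap the first and last characters, then shift every letter 3 places forward in the alphabet (wrapping around).
For "sjhnzyleksz", step one produces "zjhnzylekss"; step two turns that into "cmkqcbohnvv".

cmkqcbohnvv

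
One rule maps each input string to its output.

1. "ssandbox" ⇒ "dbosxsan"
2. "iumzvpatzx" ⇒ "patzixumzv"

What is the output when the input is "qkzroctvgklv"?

The pattern: swap the first and last characters, then swap the front and back halves of the string.
For "qkzroctvgklv", step one produces "vkzroctvgklq"; step two turns that into "tvgklqvkzroc".

tvgklqvkzroc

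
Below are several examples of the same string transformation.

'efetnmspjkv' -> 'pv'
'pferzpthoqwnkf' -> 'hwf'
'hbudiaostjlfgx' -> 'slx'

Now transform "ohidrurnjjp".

np

The transformation: keep one character in every 3, starting at position 2 (positions 2nd, 5th, 8th, ...), then delete the first 2 characters.
For "ohidrurnjjp", step one produces "hrnp"; step two turns that into "np".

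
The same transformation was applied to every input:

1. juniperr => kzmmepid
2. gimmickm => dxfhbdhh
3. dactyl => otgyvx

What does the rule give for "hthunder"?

iyzmcocp

In each case the input is transformed by: swap the front and back halves of the string, then shift every letter 5 places backward in the alphabet (wrapping around).
On "hthunder": the first step gives "nderhthu", and the second then gives "iyzmcocp".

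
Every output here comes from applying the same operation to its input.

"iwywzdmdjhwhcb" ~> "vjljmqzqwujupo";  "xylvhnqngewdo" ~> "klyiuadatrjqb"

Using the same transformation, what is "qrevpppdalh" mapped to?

dericccqnyu

The transformation: shift every letter 13 places forward in the alphabet (wrapping around) — i.e. ROT13.
Applying that to "qrevpppdalh" gives "dericccqnyu".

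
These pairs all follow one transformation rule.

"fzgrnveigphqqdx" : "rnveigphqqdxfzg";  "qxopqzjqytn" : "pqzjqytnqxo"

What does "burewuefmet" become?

ewuefmetbur

The transformation: move the first 3 characters to the end (rotate left by 3).
So "burewuefmet" becomes "ewuefmetbur".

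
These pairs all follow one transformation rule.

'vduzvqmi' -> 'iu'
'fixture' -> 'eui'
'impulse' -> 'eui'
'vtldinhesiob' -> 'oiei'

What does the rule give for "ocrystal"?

The rule is to reverse the string, then keep only the vowels.
Applying both steps to "ocrystal": "latsyrco", then "ao".

ao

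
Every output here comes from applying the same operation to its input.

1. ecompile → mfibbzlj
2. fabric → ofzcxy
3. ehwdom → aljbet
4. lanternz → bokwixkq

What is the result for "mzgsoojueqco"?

The rule is to shift every letter 3 places backward in the alphabet (wrapping around), then swap the front and back halves of the string.
Applying both steps to "mzgsoojueqco": "jwdpllgrbnzl", then "grbnzljwdpll".
(Check on "ehwdom": → "betalj" → "aljbet" ✓)

grbnzljwdpll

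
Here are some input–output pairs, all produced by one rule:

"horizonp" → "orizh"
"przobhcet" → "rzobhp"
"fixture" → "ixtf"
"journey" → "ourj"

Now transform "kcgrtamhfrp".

What's happening: delete the last 3 characters, then move the first character to the end.
Starting from "kcgrtamhfrp": after the first operation, "kcgrtamh"; after the second, "cgrtamhk".

cgrtamhk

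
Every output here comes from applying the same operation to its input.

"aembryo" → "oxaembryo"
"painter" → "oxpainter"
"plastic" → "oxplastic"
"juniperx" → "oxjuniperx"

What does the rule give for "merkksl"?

Each output is the input with this applied: prepend "ox".
"merkksl" → "oxmerkksl".

oxmerkksl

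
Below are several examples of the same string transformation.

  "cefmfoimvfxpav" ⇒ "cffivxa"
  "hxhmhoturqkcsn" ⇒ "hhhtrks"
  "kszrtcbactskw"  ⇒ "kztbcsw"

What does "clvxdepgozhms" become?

cvdpohs

Each output is the input with this applied: keep every other character starting from the first (positions 1st, 3rd, 5th, ...).
"clvxdepgozhms" → "cvdpohs".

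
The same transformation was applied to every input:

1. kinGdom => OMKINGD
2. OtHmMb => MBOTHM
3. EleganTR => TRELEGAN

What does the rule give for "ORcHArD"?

RDORCHA

Rule — move the last 2 characters to the front (rotate right by 2), then convert every letter to uppercase.
Starting from "ORcHArD": after the first operation, "rDORcHA"; after the second, "RDORCHA".
(Check on "kinGdom": → "omkinGd" → "OMKINGD" ✓)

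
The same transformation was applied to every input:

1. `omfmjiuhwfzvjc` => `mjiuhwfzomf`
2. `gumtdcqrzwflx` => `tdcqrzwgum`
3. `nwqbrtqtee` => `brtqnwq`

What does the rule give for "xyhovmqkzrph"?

The pattern: delete the last 3 characters, then move the first 3 characters to the end (rotate left by 3).
On "xyhovmqkzrph": the first step gives "xyhovmqkz", and the second then gives "ovmqkzxyh".

ovmqkzxyh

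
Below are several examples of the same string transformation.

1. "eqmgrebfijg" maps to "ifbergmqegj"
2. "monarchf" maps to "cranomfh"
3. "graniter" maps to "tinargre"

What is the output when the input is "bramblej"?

lbmarbje

The rule is to move the last 2 characters to the front (rotate right by 2), then reverse the string.
Starting from "bramblej": after the first operation, "ejbrambl"; after the second, "lbmarbje".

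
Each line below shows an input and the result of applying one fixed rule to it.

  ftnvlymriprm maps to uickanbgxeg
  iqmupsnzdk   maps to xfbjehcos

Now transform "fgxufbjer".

The pattern: shift every letter 11 places backward in the alphabet (wrapping around), then delete the last character.
Applying both steps to "fgxufbjer": "uvmjuqytg", then "uvmjuqyt".

uvmjuqyt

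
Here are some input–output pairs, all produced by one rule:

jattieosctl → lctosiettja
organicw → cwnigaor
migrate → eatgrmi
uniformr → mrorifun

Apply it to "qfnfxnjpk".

kjpxnnfqf

Looking at the pairs, the operation is to swap each adjacent pair of characters (1↔2, 3↔4, ...), then reverse the string.
"qfnfxnjpk" → "kjpxnnfqf".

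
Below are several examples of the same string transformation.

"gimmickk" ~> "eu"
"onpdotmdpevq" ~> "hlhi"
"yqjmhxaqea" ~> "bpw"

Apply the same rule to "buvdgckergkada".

The transformation: keep one character in every 3, starting at position 3 (positions 3rd, 6th, 9th, ...), then shift every letter 8 places backward in the alphabet (wrapping around).
Working it through for "buvdgckergkada": intermediate "vcra", final "nujs".

nujs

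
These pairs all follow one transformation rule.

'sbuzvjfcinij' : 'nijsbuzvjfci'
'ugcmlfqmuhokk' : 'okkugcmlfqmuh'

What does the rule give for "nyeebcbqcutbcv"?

Each output is the input with this applied: move the last 3 characters to the front (rotate right by 3).
Doing the same to "nyeebcbqcutbcv": "bcvnyeebcbqcut".

bcvnyeebcbqcut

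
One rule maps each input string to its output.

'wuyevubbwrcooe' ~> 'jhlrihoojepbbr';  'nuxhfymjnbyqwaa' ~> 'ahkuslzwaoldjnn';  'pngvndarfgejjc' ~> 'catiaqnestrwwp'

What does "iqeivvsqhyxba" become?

vdrviifdulkon

What's happening: shift every letter 13 places forward in the alphabet (wrapping around) — i.e. ROT13.
Doing the same to "iqeivvsqhyxba": "vdrviifdulkon".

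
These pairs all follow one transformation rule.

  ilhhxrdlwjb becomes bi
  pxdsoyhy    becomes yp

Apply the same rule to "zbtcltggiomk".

kz

The transformation: move the last character to the front, then keep only the first 2 characters.
Starting from "zbtcltggiomk": after the first operation, "kzbtcltggiom"; after the second, "kz".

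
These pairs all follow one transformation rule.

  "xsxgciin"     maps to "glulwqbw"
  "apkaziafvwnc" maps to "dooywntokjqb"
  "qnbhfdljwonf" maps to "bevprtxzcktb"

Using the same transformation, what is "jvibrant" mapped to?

Looking at the pairs, the operation is to shift every letter 12 places backward in the alphabet (wrapping around), then swap each adjacent pair of characters (1↔2, 3↔4, ...).
Starting from "jvibrant": after the first operation, "xjwpfobh"; after the second, "jxpwofhb".
(Check on "qnbhfdljwonf": → "ebpvtrzxkcbt" → "bevprtxzcktb" ✓)

jxpwofhb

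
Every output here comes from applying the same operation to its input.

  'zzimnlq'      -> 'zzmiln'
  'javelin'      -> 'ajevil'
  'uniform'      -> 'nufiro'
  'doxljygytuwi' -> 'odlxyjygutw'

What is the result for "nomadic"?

onamid

Each output is the input with this applied: delete the last character, then swap each adjacent pair of characters (1↔2, 3↔4, ...).
"nomadic" → "onamid".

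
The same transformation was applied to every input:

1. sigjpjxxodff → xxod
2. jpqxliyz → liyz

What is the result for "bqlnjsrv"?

jsrv

Rule — swap the front and back halves of the string, then keep only the first 4 characters.
On "bqlnjsrv" that produces "jsrv".
(Check on "jpqxliyz": → "liyzjpqx" → "liyz" ✓)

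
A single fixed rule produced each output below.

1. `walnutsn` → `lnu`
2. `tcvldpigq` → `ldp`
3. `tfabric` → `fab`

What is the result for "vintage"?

int

The pattern: move the last 3 characters to the front (rotate right by 3), then keep only the last 3 characters.
On "vintage" that produces "int".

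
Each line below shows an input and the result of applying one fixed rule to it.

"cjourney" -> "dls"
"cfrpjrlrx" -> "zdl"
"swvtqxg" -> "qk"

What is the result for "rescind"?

In each case the input is transformed by: shift every letter 6 places backward in the alphabet (wrapping around), then keep one character in every 3, starting at position 2 (positions 2nd, 5th, 8th, ...).
Working it through for "rescind": intermediate "lymwchx", final "yc".

yc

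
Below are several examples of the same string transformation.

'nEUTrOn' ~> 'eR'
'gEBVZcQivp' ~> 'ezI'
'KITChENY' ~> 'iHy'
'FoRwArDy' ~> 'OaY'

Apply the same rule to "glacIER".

Li

Rule — keep one character in every 3, starting at position 2 (positions 2nd, 5th, 8th, ...), then flip the case of every letter.
"glacIER" → "lI" → "Li".
(Check on "KITChENY": → "IhY" → "iHy" ✓)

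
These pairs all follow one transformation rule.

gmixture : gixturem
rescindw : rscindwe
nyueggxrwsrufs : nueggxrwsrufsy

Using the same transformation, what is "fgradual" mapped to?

Each output is the input with this applied: move the first character to the end, then swap the first and last characters.
"fgradual" → "gradualf" → "fradualg".
(Check on "gmixture": → "mixtureg" → "gixturem" ✓)

fradualg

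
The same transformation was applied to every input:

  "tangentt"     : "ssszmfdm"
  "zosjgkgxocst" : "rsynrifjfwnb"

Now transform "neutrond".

What's happening: shift every letter 1 place backward in the alphabet (wrapping around), then move the last 2 characters to the front (rotate right by 2).
On "neutrond": the first step gives "mdtsqnmc", and the second then gives "mcmdtsqn".

mcmdtsqn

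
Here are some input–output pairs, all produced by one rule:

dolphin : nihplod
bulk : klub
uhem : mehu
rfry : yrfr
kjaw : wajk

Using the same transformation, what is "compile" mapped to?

elipmoc

The rule is to reverse the string.
On "compile" that produces "elipmoc".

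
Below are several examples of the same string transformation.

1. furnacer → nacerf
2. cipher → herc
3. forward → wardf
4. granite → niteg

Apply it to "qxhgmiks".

Rule — move the first 3 characters to the end (rotate left by 3), then delete the last 2 characters.
On "qxhgmiks": the first step gives "gmiksqxh", and the second then gives "gmiksq".

gmiksq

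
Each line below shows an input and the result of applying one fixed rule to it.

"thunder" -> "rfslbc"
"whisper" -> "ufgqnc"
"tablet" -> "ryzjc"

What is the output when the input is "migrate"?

Each output is the input with this applied: delete the last character, then shift every letter 2 places backward in the alphabet (wrapping around).
For "migrate", step one produces "migrat"; step two turns that into "kgepyr".

kgepyr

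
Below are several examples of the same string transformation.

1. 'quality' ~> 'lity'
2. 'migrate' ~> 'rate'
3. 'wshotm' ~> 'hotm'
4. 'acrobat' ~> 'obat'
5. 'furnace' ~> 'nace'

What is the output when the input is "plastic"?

The pattern: keep only the last 4 characters.
"plastic" → "stic".

stic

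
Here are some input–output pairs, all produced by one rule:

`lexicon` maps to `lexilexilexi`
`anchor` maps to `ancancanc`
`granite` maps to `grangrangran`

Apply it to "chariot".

charcharchar

The rule is to delete the last 3 characters, then write the whole string 3 times in a row.
Working it through for "chariot": intermediate "char", final "charcharchar".
(Check on "granite": → "gran" → "grangrangran" ✓)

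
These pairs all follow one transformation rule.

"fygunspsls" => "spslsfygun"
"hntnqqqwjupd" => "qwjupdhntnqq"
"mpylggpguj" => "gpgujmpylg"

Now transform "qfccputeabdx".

The transformation: swap the front and back halves of the string.
For "qfccputeabdx" the result is "teabdxqfccpu".

teabdxqfccpu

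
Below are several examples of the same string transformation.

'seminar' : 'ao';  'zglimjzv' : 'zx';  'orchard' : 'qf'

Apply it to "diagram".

The pattern: shift every letter 12 places backward in the alphabet (wrapping around), then keep one character in every 3, starting at position 3 (positions 3rd, 6th, 9th, ...).
"diagram" → "rwoufoa" → "oo".
(Check on "seminar": → "gsawbof" → "ao" ✓)

oo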